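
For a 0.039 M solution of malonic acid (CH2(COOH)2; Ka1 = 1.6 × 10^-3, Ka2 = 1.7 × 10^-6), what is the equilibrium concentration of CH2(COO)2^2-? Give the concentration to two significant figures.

1.7 × 10^-6 M

First ionization gives [H+] ≈ [CH2(COOH)COO-] = 7.14 × 10^-3 M.
Second step: Ka2 = [H+][CH2(COO)2^2-]/[CH2(COOH)COO-] ≈ [CH2(COO)2^2-] (since [H+] ≈ [CH2(COOH)COO-]).
So [CH2(COO)2^2-] ≈ Ka2.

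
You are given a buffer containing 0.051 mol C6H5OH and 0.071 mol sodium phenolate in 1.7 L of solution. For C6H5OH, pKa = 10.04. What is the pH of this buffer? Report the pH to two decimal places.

Henderson–Hasselbalch: pH = pKa + log([C6H5O-]/[C6H5OH]) = 10.04 + log(0.071/0.051)
pH = 10.04 + (+0.144) = 10.18

pH = 10.18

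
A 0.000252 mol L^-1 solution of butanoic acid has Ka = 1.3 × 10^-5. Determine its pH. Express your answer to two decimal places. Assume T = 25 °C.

pH = 4.29

CH3(CH2)2COOH ⇌ CH3(CH2)2COO- + H+
Let x = [H+] at equilibrium. Ka = x²/(0.000252 − x).
Here C₀/Ka ≈ 19.4, so the small-x approximation fails. Use the quadratic:
x = (−Ka + √(Ka² + 4·Ka·C₀))/2 = 5.11 × 10^-5 M
pH = −log[H+] = −log(5.11 × 10^-5) = 4.29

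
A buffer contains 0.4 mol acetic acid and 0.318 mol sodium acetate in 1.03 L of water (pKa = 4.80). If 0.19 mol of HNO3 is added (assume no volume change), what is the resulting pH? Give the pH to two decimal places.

pH = 4.14

After neutralization: n(CH3COOH) = 0.59 mol, n(CH3COO-) = 0.128 mol.
Henderson–Hasselbalch with mole ratio 0.128/0.59: pH = 4.80 + (-0.664)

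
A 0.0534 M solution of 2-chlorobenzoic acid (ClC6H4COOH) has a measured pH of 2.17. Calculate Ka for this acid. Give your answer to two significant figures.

Ka = 9.8 × 10^-4

[H+] = 10^(-2.17) = 6.76 × 10^-3 M
At equilibrium [HA] = 0.0534 − 6.76 × 10^-3 = 4.66 × 10^-2 M
Ka = [H+][A-]/[HA] = (6.76 × 10^-3)² / 4.66 × 10^-2 = 9.8 × 10^-4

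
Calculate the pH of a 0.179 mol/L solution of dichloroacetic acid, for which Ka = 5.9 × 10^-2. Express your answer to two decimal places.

Cl2CHCOOH ⇌ Cl2CHCOO- + H+
From the ICE table, Ka = [H+]²/(0.179 − [H+]) = 5.9 × 10^-2.
The 5% rule fails; solving [H+]² + Ka·[H+] − Ka·C₀ = 0 exactly:
[H+] = [−0.059 + √(0.059² + 0.0422)]/2 = 7.74 × 10^-2 M
pH = −log[H+] = −log(7.74 × 10^-2) = 1.11

pH = 1.11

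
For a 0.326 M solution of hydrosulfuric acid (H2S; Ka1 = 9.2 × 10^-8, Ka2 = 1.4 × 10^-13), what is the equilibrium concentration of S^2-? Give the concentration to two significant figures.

First ionization gives [H+] ≈ [HS-] = 1.73 × 10^-4 M.
Second step: Ka2 = [H+][S^2-]/[HS-] ≈ [S^2-] (since [H+] ≈ [HS-]).
So [S^2-] ≈ Ka2.

1.4 × 10^-13 M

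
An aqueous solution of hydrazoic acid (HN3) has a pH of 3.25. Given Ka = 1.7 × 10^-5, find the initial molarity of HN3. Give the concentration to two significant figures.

[H+] = 10^(-3.25) = 5.62 × 10^-4 M = x
Ka = x²/(C₀ − x) ⇒ C₀ = x + x²/Ka
C₀ = 5.62 × 10^-4 + (5.62 × 10^-4)²/(1.7 × 10^-5) = 1.91 × 10^-2 M

C₀ = 1.9 × 10^-2 M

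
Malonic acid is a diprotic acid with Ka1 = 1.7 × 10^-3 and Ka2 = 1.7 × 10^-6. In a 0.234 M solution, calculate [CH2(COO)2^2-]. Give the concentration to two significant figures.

First ionization gives [H+] ≈ [CH2(COOH)COO-] = 1.91 × 10^-2 M.
Second step: Ka2 = [H+][CH2(COO)2^2-]/[CH2(COOH)COO-] ≈ [CH2(COO)2^2-] (since [H+] ≈ [CH2(COOH)COO-]).
So [CH2(COO)2^2-] ≈ Ka2.

1.7 × 10^-6 M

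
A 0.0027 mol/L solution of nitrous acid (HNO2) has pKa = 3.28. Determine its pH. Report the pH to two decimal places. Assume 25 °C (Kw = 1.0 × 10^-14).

HNO2 ⇌ NO2- + H+
Ka = 10^(−3.28) = 5.25 × 10^-4
Let x = [H+] at equilibrium. Ka = x²/(0.0027 − x).
Here C₀/Ka ≈ 5.14, so the small-x approximation fails. Use the quadratic:
x = (−Ka + √(Ka² + 4·Ka·C₀))/2 = 9.57 × 10^-4 M
pH = −log(9.57 × 10^-4) = 3.02

pH = 3.02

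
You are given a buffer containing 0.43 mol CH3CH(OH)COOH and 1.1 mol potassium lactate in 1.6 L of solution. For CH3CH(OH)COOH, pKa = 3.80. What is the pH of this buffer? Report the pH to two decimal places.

pH = pKa + log([A⁻]/[HA]) = 3.80 + log(1.1/0.43)
pH = 3.80 + (+0.408) = 4.21

pH = 4.21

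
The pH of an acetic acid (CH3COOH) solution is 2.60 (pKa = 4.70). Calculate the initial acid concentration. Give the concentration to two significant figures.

C₀ = 3.2 × 10^-1 M

[H+] = 10^(-2.60) = 2.51 × 10^-3 M = x
Ka = 10^(−4.70) = 2.00 × 10^-5
Ka = x²/(C₀ − x) ⇒ C₀ = x + x²/Ka
C₀ = 2.51 × 10^-3 + (2.51 × 10^-3)²/(2.00 × 10^-5) = 3.18 × 10^-1 M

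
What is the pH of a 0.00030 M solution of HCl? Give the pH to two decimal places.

pH = 3.52

HCl is a strong acid and dissociates completely, so [H+] = 0.00030 M.
pH = -log(0.0003) = 3.52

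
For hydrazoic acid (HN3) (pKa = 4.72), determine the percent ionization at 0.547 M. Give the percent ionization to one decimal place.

HN3 ⇌ N3- + H+; let x = [H+] at equilibrium.
Ka = 10^(−4.72) = 1.91 × 10^-5
x ≈ √(Ka·C₀) = √(1.91 × 10^-5 × 0.547) = 3.23 × 10^-3 M
% ionization = x/C₀ × 100% = 3.23 × 10^-3/0.547 × 100% = 0.6%

0.6%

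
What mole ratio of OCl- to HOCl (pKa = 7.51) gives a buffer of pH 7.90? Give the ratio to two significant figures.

ratio = 2.5

pH = pKa + log(r) ⇒ log(r) = 7.90 − 7.51 = +0.39
r = [OCl-]/[HOCl] = 10^(+0.39) = 2.45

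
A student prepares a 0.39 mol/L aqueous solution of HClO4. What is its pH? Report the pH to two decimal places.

HClO4 is a strong acid and dissociates completely, so [H+] = 0.39 M.
pH = -log(0.39) = 0.41

pH = 0.41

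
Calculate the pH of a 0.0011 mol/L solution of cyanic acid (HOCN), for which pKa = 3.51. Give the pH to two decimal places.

pH = 3.35

HOCN ⇌ OCN- + H+
Ka = 10^(−3.51) = 3.09 × 10^-4
Ka = x²/(0.0011 − x) = 3.09 × 10^-4
Here C₀/Ka ≈ 3.56, so the small-x approximation fails. Use the quadratic:
x = [−0.000309 + √(0.000309² + 1.36e-06)]/2 = 4.49 × 10^-4 M
pH = −log(4.49 × 10^-4) = 3.35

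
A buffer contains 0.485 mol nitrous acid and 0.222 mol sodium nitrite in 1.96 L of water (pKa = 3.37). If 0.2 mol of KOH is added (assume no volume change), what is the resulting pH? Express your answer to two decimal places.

After neutralization: n(HNO2) = 0.285 mol, n(NO2-) = 0.422 mol.
pH = pKa + log([A⁻]/[HA]) = 3.37 + log(0.422/0.285) = 3.37 +0.170

pH = 3.54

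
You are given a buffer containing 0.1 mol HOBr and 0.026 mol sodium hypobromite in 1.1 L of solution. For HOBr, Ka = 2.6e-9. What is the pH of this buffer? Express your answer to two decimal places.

pH = 8.00

pKa = −log(2.6 × 10^-9) = 8.585
Henderson–Hasselbalch: pH = pKa + log([OBr-]/[HOBr]) = 8.585 + log(0.026/0.1)
pH = 8.585 + (-0.585) = 8.00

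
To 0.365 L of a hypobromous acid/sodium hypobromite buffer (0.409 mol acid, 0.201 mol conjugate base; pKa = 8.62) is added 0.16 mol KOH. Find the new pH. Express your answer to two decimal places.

pH = 8.78

After neutralization: n(HOBr) = 0.249 mol, n(OBr-) = 0.361 mol.
Henderson–Hasselbalch with mole ratio 0.361/0.249: pH = 8.62 + (+0.161)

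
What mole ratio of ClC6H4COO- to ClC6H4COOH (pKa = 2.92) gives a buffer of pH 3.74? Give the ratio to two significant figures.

pH = pKa + log(r) ⇒ log(r) = 3.74 − 2.92 = +0.82
r = [ClC6H4COO-]/[ClC6H4COOH] = 10^(+0.82) = 6.61

ratio = 6.6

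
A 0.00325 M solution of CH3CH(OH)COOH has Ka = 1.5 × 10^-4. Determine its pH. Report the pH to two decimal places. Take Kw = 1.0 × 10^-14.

CH3CH(OH)COOH ⇌ CH3CH(OH)COO- + H+
Ka = [H+]²/(0.00325 − [H+]) = 1.5 × 10^-4
Here C₀/Ka ≈ 21.7, so the small-[H+] approximation fails. Use the quadratic:
[H+] = (−Ka + √(Ka² + 4·Ka·C₀))/2 = 6.27 × 10^-4 M
pH = −log[H+] = −log(6.27 × 10^-4) = 3.20

pH = 3.20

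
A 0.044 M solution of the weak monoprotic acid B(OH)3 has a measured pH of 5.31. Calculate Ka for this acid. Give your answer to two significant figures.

[H+] = 10^(-5.31) = 4.90 × 10^-6 M
At equilibrium [HA] = 0.044 − 4.90 × 10^-6 = 4.40 × 10^-2 M
Ka = [H+][A-]/[HA] = (4.90 × 10^-6)² / 4.40 × 10^-2 = 5.5 × 10^-10

Ka = 5.5 × 10^-10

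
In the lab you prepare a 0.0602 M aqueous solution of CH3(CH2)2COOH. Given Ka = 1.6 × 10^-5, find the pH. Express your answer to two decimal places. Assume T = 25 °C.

pH = 3.01

CH3(CH2)2COOH ⇌ CH3(CH2)2COO- + H+
From the ICE table, Ka = x²/(0.0602 − x) = 1.6 × 10^-5.
Neglecting x in the denominator: x = √(1.6 × 10^-5 × 0.0602) = 9.81 × 10^-4 M
Check: 1.6% ionized — well under 5%, approximation valid.
pH = −log[H+] = −log(9.81 × 10^-4) = 3.01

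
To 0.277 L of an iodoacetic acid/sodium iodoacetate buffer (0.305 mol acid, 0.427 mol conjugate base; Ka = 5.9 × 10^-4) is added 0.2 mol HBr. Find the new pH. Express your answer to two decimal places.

pH = 2.88

After neutralization: n(ICH2COOH) = 0.505 mol, n(ICH2COO-) = 0.227 mol.
pKa = −log(5.9 × 10^-4) = 3.229
pH = pKa + log([A⁻]/[HA]) = 3.229 + log(0.227/0.505) = 3.229 -0.347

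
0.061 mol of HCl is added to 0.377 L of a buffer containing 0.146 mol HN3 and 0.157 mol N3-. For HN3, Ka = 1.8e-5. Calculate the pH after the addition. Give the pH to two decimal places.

After neutralization: n(HN3) = 0.207 mol, n(N3-) = 0.096 mol.
pKa = −log(1.8 × 10^-5) = 4.745
pH = pKa + log([A⁻]/[HA]) = 4.745 + log(0.096/0.207) = 4.745 -0.334

pH = 4.41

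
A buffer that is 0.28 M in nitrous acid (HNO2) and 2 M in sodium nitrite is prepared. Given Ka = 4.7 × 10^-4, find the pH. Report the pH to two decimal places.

pKa = −log(4.7 × 10^-4) = 3.328
pH = pKa + log([A⁻]/[HA]) = 3.328 + log(2/0.28)
pH = 3.328 + (+0.854) = 4.18

pH = 4.18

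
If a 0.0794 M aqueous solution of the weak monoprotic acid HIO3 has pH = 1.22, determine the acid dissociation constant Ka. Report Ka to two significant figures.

[H+] = 10^(-1.22) = 6.03 × 10^-2 M
At equilibrium [HA] = 0.0794 − 6.03 × 10^-2 = 1.91 × 10^-2 M
Ka = [H+][A-]/[HA] = (6.03 × 10^-2)² / 1.91 × 10^-2 = 1.9 × 10^-1

Ka = 1.9 × 10^-1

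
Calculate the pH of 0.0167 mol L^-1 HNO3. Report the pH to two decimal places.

HNO3 is a strong acid and dissociates completely, so [H+] = 0.0167 M.
pH = -log(0.0167) = 1.78

pH = 1.78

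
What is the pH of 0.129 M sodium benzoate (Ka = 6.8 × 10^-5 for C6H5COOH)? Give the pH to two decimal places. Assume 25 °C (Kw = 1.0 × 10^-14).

C6H5COO- is the conjugate base of the weak acid C6H5COOH.
Kb = Kw/Ka = 1.0×10^-14 / 6.8 × 10^-5 = 1.47 × 10^-10
Let x = [OH-] at equilibrium. Kb = x²/(0.129 − x).
Neglecting x in the denominator: x = √(1.47 × 10^-10 × 0.129) = 4.35 × 10^-6 M
(x/C₀ = 0.0034% < 5%, so the approximation holds.)
pOH = −log(4.35 × 10^-6) = 5.36; pH = 14.00 − 5.36 = 8.64

pH = 8.64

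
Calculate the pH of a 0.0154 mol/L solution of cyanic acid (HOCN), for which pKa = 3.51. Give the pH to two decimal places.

HOCN ⇌ OCN- + H+
Ka = 10^(−3.51) = 3.09 × 10^-4
Ka = x²/(0.0154 − x) = 3.09 × 10^-4
x is not negligible relative to C₀; solve x² + 0.000309·x − 4.76e-06 = 0.
x = [−0.000309 + √(0.000309² + 1.9e-05)]/2 = 2.03 × 10^-3 M
pH = −log(2.03 × 10^-3) = 2.69

pH = 2.69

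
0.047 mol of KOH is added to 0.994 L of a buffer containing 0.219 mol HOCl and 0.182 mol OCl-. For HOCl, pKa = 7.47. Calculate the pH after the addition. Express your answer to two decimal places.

OH- converts HOCl to OCl-: HOCl → 0.172 mol, OCl- → 0.229 mol.
pH = pKa + log([A⁻]/[HA]) = 7.47 + log(0.229/0.172) = 7.47 +0.124

pH = 7.59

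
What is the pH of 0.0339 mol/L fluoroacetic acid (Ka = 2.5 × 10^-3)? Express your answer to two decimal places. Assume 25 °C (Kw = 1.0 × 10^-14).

FCH2COOH ⇌ FCH2COO- + H+
Ka = x²/(0.0339 − x) = 2.5 × 10^-3
Here C₀/Ka ≈ 13.6, so the small-x approximation fails. Use the quadratic:
x = (−Ka + √(Ka² + 4·Ka·C₀))/2 = 8.04 × 10^-3 M
pH = −log(8.04 × 10^-3) = 2.09

pH = 2.09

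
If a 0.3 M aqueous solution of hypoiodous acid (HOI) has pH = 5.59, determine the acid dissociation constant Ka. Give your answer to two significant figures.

Ka = 2.2 × 10^-11

[H+] = 10^(-5.59) = 2.57 × 10^-6 M
At equilibrium [HA] = 0.3 − 2.57 × 10^-6 = 3.00 × 10^-1 M
Ka = [H+][A-]/[HA] = (2.57 × 10^-6)² / 3.00 × 10^-1 = 2.2 × 10^-11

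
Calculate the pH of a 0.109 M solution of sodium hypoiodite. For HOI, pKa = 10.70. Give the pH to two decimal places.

OI- is the conjugate base of the weak acid HOI.
Ka = 10^(−10.70) = 2.00 × 10^-11
Kb = Kw/Ka = 1.0×10^-14 / 2.00 × 10^-11 = 5.00 × 10^-4
From the ICE table, Kb = [OH-]²/(0.109 − [OH-]) = 5.00 × 10^-4.
Here C₀/Kb ≈ 218, so the small-[OH-] approximation fails. Use the quadratic:
[OH-] = [−0.0005 + √(0.0005² + 0.000218)]/2 = 7.14 × 10^-3 M
pOH = −log(7.14 × 10^-3) = 2.15; pH = 14.00 − 2.15 = 11.85

pH = 11.85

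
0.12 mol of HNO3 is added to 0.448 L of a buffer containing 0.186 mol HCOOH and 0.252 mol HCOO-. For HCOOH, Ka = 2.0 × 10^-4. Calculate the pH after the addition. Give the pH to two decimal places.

pH = 3.33

After neutralization: n(HCOOH) = 0.306 mol, n(HCOO-) = 0.132 mol.
pKa = −log(2.0 × 10^-4) = 3.699
pH = pKa + log(n_HCOO-/n_HCOOH) = 3.699 + log(0.132/0.306) = 3.699 + (-0.365)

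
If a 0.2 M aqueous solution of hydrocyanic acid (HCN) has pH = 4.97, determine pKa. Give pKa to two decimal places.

[H+] = 10^(-4.97) = 1.07 × 10^-5 M
At equilibrium [HA] = 0.2 − 1.07 × 10^-5 = 2.00 × 10^-1 M
Ka = [H+][A-]/[HA] = (1.07 × 10^-5)² / 2.00 × 10^-1 = 5.72 × 10^-10
pKa = -log(5.72 × 10^-10) = 9.24

pKa = 9.24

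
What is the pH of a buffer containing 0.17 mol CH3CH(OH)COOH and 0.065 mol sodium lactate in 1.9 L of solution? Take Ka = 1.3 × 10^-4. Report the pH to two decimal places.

pH = 3.47

pKa = −log(1.3 × 10^-4) = 3.886
Henderson–Hasselbalch: pH = pKa + log([CH3CH(OH)COO-]/[CH3CH(OH)COOH]) = 3.886 + log(0.065/0.17)
pH = 3.886 + (-0.418) = 3.47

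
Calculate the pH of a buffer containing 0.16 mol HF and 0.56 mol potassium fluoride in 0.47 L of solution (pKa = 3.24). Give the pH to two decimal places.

pH = 3.78

Using pH = pKa + log([base]/[acid]) with [base]/[acid] = 0.56/0.16:
pH = 3.24 + (+0.544) = 3.78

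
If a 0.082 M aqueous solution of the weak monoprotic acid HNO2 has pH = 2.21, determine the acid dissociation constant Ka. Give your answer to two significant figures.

[H+] = 10^(-2.21) = 6.17 × 10^-3 M
At equilibrium [HA] = 0.082 − 6.17 × 10^-3 = 7.58 × 10^-2 M
Ka = [H+][A-]/[HA] = (6.17 × 10^-3)² / 7.58 × 10^-2 = 5.0 × 10^-4

Ka = 5.0 × 10^-4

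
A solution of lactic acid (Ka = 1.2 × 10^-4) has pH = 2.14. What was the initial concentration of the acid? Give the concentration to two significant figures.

[H+] = 10^(-2.14) = 7.24 × 10^-3 M = x
Ka = x²/(C₀ − x) ⇒ C₀ = x + x²/Ka
C₀ = 7.24 × 10^-3 + (7.24 × 10^-3)²/(1.2 × 10^-4) = 4.44 × 10^-1 M

C₀ = 4.4 × 10^-1 M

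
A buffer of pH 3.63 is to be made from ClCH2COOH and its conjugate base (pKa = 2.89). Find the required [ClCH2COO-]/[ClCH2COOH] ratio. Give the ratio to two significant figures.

ratio = 5.5

pH = pKa + log(r) ⇒ log(r) = 3.63 − 2.89 = +0.74
r = [ClCH2COO-]/[ClCH2COOH] = 10^(+0.74) = 5.5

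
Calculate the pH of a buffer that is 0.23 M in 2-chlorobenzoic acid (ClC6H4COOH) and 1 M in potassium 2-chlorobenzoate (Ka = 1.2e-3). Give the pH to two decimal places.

pH = 3.56

pKa = −log(1.2 × 10^-3) = 2.921
Using pH = pKa + log([base]/[acid]) with [base]/[acid] = 1/0.23:
pH = 2.921 + (+0.638) = 3.56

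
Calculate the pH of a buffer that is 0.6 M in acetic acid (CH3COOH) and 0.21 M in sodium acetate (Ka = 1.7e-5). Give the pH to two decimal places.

pKa = −log(1.7 × 10^-5) = 4.770
pH = pKa + log([A⁻]/[HA]) = 4.770 + log(0.21/0.6)
pH = 4.770 + (-0.456) = 4.31

pH = 4.31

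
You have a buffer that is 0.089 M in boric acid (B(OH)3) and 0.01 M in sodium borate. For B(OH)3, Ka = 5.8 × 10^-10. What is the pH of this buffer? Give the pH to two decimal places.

pH = 8.29

pKa = −log(5.8 × 10^-10) = 9.237
Using pH = pKa + log([base]/[acid]) with [base]/[acid] = 0.01/0.089:
pH = 9.237 + (-0.949) = 8.29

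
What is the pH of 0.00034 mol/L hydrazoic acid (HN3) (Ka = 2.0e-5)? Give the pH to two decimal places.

pH = 4.14

HN3 ⇌ N3- + H+
From the ICE table, Ka = [H+]²/(0.00034 − [H+]) = 2.0 × 10^-5.
The 5% rule fails; solving [H+]² + Ka·[H+] − Ka·C₀ = 0 exactly:
[H+] = [−2e-05 + √(2e-05² + 2.72e-08)]/2 = 7.31 × 10^-5 M
pH = −log(7.31 × 10^-5) = 4.14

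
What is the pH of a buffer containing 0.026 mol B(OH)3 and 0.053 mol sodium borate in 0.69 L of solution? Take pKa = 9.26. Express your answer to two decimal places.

pH = 9.57

Henderson–Hasselbalch: pH = pKa + log([B(OH)4-]/[B(OH)3]) = 9.26 + log(0.053/0.026)
pH = 9.26 + (+0.309) = 9.57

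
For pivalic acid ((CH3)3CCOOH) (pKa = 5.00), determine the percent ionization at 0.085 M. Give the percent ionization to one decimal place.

(CH3)3CCOOH ⇌ (CH3)3CCOO- + H+; let x = [H+] at equilibrium.
Ka = 10^(−5.00) = 1.00 × 10^-5
x ≈ √(Ka·C₀) = √(1.00 × 10^-5 × 0.085) = 9.22 × 10^-4 M
Fraction ionized = 9.22 × 10^-4 / 0.085 = 0.0108 → 1.1%

1.1%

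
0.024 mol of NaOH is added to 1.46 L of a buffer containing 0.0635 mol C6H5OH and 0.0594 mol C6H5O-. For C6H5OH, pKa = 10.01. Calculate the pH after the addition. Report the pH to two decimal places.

After neutralization: n(C6H5OH) = 0.0395 mol, n(C6H5O-) = 0.0834 mol.
pH = pKa + log([A⁻]/[HA]) = 10.01 + log(0.0834/0.0395) = 10.01 +0.325

pH = 10.33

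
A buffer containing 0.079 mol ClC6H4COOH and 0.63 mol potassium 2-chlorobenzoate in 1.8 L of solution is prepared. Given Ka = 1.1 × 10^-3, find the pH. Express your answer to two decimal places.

pH = 3.86

pKa = −log(1.1 × 10^-3) = 2.959
pH = pKa + log([A⁻]/[HA]) = 2.959 + log(0.63/0.079)
pH = 2.959 + (+0.902) = 3.86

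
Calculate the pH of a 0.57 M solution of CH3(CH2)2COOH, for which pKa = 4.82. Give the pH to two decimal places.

CH3(CH2)2COOH ⇌ CH3(CH2)2COO- + H+
Ka = 10^(−4.82) = 1.51 × 10^-5
Ka = x²/(0.57 − x) = 1.51 × 10^-5
Assume x ≪ 0.57: x ≈ √(1.51 × 10^-5 × 0.57) = 2.93 × 10^-3 M
Check: 0.51% ionized — well under 5%, approximation valid.
pH = −log[H+] = −log(2.93 × 10^-3) = 2.53

pH = 2.53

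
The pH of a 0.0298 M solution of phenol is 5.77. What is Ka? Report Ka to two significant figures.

[H+] = 10^(-5.77) = 1.70 × 10^-6 M
At equilibrium [HA] = 0.0298 − 1.70 × 10^-6 = 2.98 × 10^-2 M
Ka = [H+][A-]/[HA] = (1.70 × 10^-6)² / 2.98 × 10^-2 = 9.7 × 10^-11

Ka = 9.7 × 10^-11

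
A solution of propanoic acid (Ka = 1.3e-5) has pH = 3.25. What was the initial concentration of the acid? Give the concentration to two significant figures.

[H+] = 10^(-3.25) = 5.62 × 10^-4 M = x
Ka = x²/(C₀ − x) ⇒ C₀ = x + x²/Ka
C₀ = 5.62 × 10^-4 + (5.62 × 10^-4)²/(1.3 × 10^-5) = 2.49 × 10^-2 M

C₀ = 2.5 × 10^-2 M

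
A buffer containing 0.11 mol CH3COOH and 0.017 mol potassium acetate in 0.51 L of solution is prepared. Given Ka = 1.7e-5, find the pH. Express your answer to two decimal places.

pH = 3.96

pKa = −log(1.7 × 10^-5) = 4.770
Using pH = pKa + log([base]/[acid]) with [base]/[acid] = 0.017/0.11:
pH = 4.770 + (-0.811) = 3.96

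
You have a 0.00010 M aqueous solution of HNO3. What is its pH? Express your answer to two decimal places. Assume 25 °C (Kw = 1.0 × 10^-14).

pH = 4.00

HNO3 is a strong acid and dissociates completely, so [H+] = 0.00010 M.
pH = -log(0.0001) = 4.00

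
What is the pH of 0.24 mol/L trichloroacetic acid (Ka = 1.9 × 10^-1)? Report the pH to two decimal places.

pH = 0.86

Cl3CCOOH ⇌ Cl3CCOO- + H+
Ka = [H+]²/(0.24 − [H+]) = 1.9 × 10^-1
[H+] is not negligible relative to C₀; solve [H+]² + 0.19·[H+] − 0.0456 = 0.
[H+] = [−0.19 + √(0.19² + 0.182)]/2 = 1.39 × 10^-1 M
pH = −log(1.39 × 10^-1) = 0.86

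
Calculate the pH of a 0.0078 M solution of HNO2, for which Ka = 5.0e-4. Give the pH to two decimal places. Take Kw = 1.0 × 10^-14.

HNO2 ⇌ NO2- + H+
From the ICE table, Ka = [H+]²/(0.0078 − [H+]) = 5.0 × 10^-4.
Here C₀/Ka ≈ 15.6, so the small-[H+] approximation fails. Use the quadratic:
[H+] = [−0.0005 + √(0.0005² + 1.56e-05)]/2 = 1.74 × 10^-3 M
pH = −log[H+] = −log(1.74 × 10^-3) = 2.76

pH = 2.76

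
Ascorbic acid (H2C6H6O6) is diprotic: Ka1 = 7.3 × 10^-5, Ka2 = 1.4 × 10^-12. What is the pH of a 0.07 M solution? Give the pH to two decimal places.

Ka1 ≫ Ka2, so treat the first dissociation as the only significant source of H+.
Ka1 = x²/(0.07 − x) = 7.3 × 10^-5
x ≈ √(7.3 × 10^-5 × 0.07) = 2.26 × 10^-3 M
pH = −log(2.26 × 10^-3) = 2.65

pH = 2.65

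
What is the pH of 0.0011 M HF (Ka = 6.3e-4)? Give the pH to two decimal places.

HF ⇌ F- + H+
Ka = x²/(0.0011 − x) = 6.3 × 10^-4
Here C₀/Ka ≈ 1.75, so the small-x approximation fails. Use the quadratic:
x = (−Ka + √(Ka² + 4·Ka·C₀))/2 = 5.75 × 10^-4 M
pH = −log[H+] = −log(5.75 × 10^-4) = 3.24

pH = 3.24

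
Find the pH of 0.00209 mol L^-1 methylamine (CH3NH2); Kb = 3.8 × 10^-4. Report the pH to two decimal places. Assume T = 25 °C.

CH3NH2 + H2O ⇌ CH3NH3+ + OH-
Kb = [OH-]²/(0.00209 − [OH-]) = 3.8 × 10^-4
Here C₀/Kb ≈ 5.5, so the small-[OH-] approximation fails. Use the quadratic:
[OH-] = [−0.00038 + √(0.00038² + 3.18e-06)]/2 = 7.21 × 10^-4 M
pOH = −log(7.21 × 10^-4) = 3.14; pH = 14.00 − 3.14 = 10.86

pH = 10.86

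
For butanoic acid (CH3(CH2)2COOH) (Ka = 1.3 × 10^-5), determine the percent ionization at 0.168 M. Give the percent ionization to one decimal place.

CH3(CH2)2COOH ⇌ CH3(CH2)2COO- + H+; let x = [H+] at equilibrium.
x ≈ √(Ka·C₀) = √(1.3 × 10^-5 × 0.168) = 1.48 × 10^-3 M
% ionization = x/C₀ × 100% = 1.48 × 10^-3/0.168 × 100% = 0.9%

0.9%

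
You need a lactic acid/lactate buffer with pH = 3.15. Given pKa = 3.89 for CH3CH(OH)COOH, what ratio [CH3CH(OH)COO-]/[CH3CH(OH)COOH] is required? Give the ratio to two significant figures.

ratio = 0.18

pH = pKa + log(r) ⇒ log(r) = 3.15 − 3.89 = -0.74
r = [CH3CH(OH)COO-]/[CH3CH(OH)COOH] = 10^(-0.74) = 0.182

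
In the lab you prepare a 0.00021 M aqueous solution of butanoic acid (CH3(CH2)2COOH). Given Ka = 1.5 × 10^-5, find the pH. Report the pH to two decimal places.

CH3(CH2)2COOH ⇌ CH3(CH2)2COO- + H+
Ka = x²/(0.00021 − x) = 1.5 × 10^-5
Here C₀/Ka ≈ 14, so the small-x approximation fails. Use the quadratic:
x = [−1.5e-05 + √(1.5e-05² + 1.26e-08)]/2 = 4.91 × 10^-5 M
pH = −log[H+] = −log(4.91 × 10^-5) = 4.31

pH = 4.31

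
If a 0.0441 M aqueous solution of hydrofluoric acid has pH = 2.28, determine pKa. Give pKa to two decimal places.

pKa = 3.15

[H+] = 10^(-2.28) = 5.25 × 10^-3 M
At equilibrium [HA] = 0.0441 − 5.25 × 10^-3 = 3.89 × 10^-2 M
Ka = [H+][A-]/[HA] = (5.25 × 10^-3)² / 3.89 × 10^-2 = 7.09 × 10^-4
pKa = -log(7.09 × 10^-4) = 3.15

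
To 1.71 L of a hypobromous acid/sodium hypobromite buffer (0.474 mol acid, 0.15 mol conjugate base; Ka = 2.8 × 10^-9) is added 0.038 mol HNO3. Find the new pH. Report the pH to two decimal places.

pH = 7.89

Added H+ converts OBr- to HOBr: HOBr → 0.512 mol, OBr- → 0.112 mol.
pKa = −log(2.8 × 10^-9) = 8.553
pH = pKa + log([A⁻]/[HA]) = 8.553 + log(0.112/0.512) = 8.553 -0.660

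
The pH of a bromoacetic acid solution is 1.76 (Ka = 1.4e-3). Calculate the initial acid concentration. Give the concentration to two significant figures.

C₀ = 2.3 × 10^-1 M

[H+] = 10^(-1.76) = 1.74 × 10^-2 M = x
Ka = x²/(C₀ − x) ⇒ C₀ = x + x²/Ka
C₀ = 1.74 × 10^-2 + (1.74 × 10^-2)²/(1.4 × 10^-3) = 2.34 × 10^-1 M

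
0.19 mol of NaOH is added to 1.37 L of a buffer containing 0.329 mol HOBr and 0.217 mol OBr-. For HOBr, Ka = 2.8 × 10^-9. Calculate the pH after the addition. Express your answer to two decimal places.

pH = 9.02

OH- converts HOBr to OBr-: HOBr → 0.139 mol, OBr- → 0.407 mol.
pKa = −log(2.8 × 10^-9) = 8.553
pH = pKa + log([A⁻]/[HA]) = 8.553 + log(0.407/0.139) = 8.553 +0.467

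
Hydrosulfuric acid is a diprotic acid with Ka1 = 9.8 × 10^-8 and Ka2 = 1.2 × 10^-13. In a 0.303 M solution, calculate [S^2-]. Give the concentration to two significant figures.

1.2 × 10^-13 M

First ionization gives [H+] ≈ [HS-] = 1.72 × 10^-4 M.
Second step: Ka2 = [H+][S^2-]/[HS-] ≈ [S^2-] (since [H+] ≈ [HS-]).
So [S^2-] ≈ Ka2.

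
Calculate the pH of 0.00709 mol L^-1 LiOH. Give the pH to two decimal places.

pH = 11.85

LiOH is a strong base; [OH-] = 0.00709 M.
pOH = -log(0.00709) = 2.15
pH = 14.00 - 2.15 = 11.85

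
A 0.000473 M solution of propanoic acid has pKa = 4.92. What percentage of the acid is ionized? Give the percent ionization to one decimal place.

CH3CH2COOH ⇌ CH3CH2COO- + H+; let x = [H+] at equilibrium.
Ka = 10^(−4.92) = 1.20 × 10^-5
Ka = x²/(C₀ − x); solving the quadratic gives x = 6.96 × 10^-5 M.
Fraction ionized = 6.96 × 10^-5 / 0.000473 = 0.1471 → 14.7%

14.7%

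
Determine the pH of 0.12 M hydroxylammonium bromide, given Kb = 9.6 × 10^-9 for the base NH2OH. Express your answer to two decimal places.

pH = 3.45

NH3OH+ is the conjugate acid of the weak base NH2OH.
Ka = Kw/Kb = 1.0×10^-14 / 9.6 × 10^-9 = 1.04 × 10^-6
Ka = x²/(0.12 − x) = 1.04 × 10^-6
Assume x ≪ 0.12: x ≈ √(1.04 × 10^-6 × 0.12) = 3.53 × 10^-4 M
Check: 0.29% ionized — well under 5%, approximation valid.
pH = −log[H+] = −log(3.53 × 10^-4) = 3.45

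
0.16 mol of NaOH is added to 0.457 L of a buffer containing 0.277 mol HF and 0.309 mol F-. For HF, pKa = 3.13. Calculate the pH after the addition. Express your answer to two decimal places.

pH = 3.73

OH- converts HF to F-: HF → 0.117 mol, F- → 0.469 mol.
pH = pKa + log(n_F-/n_HF) = 3.13 + log(0.469/0.117) = 3.13 + (+0.603)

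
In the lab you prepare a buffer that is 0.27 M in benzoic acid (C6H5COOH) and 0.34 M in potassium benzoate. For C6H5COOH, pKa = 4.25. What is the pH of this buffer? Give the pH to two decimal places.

Using pH = pKa + log([base]/[acid]) with [base]/[acid] = 0.34/0.27:
pH = 4.25 + (+0.100) = 4.35

pH = 4.35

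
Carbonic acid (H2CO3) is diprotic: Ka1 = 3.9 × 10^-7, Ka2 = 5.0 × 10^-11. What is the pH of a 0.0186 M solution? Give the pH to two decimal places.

pH = 4.07

Ka1 ≫ Ka2, so treat the first dissociation as the only significant source of H+.
Ka1 = x²/(0.0186 − x) = 3.9 × 10^-7
x ≈ √(3.9 × 10^-7 × 0.0186) = 8.52 × 10^-5 M
pH = −log(8.52 × 10^-5) = 4.07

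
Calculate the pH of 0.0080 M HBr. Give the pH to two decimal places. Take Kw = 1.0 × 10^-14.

HBr is a strong acid and dissociates completely, so [H+] = 0.0080 M.
pH = -log(0.008) = 2.10

pH = 2.10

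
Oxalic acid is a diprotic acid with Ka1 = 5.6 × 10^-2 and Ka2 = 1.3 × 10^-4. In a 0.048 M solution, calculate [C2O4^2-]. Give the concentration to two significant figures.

First ionization gives [H+] ≈ [HC2O4-] = 3.09 × 10^-2 M.
Second step: Ka2 = [H+][C2O4^2-]/[HC2O4-] ≈ [C2O4^2-] (since [H+] ≈ [HC2O4-]).
So [C2O4^2-] ≈ Ka2.

1.3 × 10^-4 M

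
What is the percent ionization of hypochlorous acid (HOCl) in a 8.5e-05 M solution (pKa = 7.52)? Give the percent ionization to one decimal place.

1.9%

HOCl ⇌ OCl- + H+; let x = [H+] at equilibrium.
Ka = 10^(−7.52) = 3.02 × 10^-8
x ≈ √(Ka·C₀) = √(3.02 × 10^-8 × 8.5e-05) = 1.60 × 10^-6 M
Fraction ionized = 1.60 × 10^-6 / 8.5e-05 = 0.0188 → 1.9%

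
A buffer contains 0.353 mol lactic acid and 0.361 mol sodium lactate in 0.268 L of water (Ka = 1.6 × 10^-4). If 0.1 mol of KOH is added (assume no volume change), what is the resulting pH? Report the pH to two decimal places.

pH = 4.06

After neutralization: n(CH3CH(OH)COOH) = 0.253 mol, n(CH3CH(OH)COO-) = 0.461 mol.
pKa = −log(1.6 × 10^-4) = 3.796
pH = pKa + log(n_CH3CH(OH)COO-/n_CH3CH(OH)COOH) = 3.796 + log(0.461/0.253) = 3.796 + (+0.261)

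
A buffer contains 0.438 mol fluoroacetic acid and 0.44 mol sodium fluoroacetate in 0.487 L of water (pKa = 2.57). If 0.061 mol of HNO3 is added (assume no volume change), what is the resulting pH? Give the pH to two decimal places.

Added H+ converts FCH2COO- to FCH2COOH: FCH2COOH → 0.499 mol, FCH2COO- → 0.379 mol.
pH = pKa + log(n_FCH2COO-/n_FCH2COOH) = 2.57 + log(0.379/0.499) = 2.57 + (-0.119)

pH = 2.45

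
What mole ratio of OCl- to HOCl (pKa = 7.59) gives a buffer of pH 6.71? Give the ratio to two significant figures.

ratio = 0.13

pH = pKa + log(r) ⇒ log(r) = 6.71 − 7.59 = -0.88
r = [OCl-]/[HOCl] = 10^(-0.88) = 0.132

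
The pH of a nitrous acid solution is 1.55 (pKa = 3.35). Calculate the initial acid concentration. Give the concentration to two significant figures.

C₀ = 1.8 M

[H+] = 10^(-1.55) = 2.82 × 10^-2 M = x
Ka = 10^(−3.35) = 4.47 × 10^-4
Ka = x²/(C₀ − x) ⇒ C₀ = x + x²/Ka
C₀ = 2.82 × 10^-2 + (2.82 × 10^-2)²/(4.47 × 10^-4) = 1.81 M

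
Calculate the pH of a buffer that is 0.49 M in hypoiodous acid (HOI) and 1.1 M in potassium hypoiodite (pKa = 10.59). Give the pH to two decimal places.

pH = 10.94

Henderson–Hasselbalch: pH = pKa + log([OI-]/[HOI]) = 10.59 + log(1.1/0.49)
pH = 10.59 + (+0.351) = 10.94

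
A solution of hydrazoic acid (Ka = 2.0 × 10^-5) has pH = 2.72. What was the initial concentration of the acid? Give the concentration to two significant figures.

[H+] = 10^(-2.72) = 1.91 × 10^-3 M = x
Ka = x²/(C₀ − x) ⇒ C₀ = x + x²/Ka
C₀ = 1.91 × 10^-3 + (1.91 × 10^-3)²/(2.0 × 10^-5) = 1.84 × 10^-1 M

C₀ = 1.8 × 10^-1 M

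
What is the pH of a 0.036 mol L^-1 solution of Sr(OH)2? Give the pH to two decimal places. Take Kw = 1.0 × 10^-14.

pH = 12.86

Sr(OH)2 is a strong base (each formula unit releases 2 OH-); [OH-] = 0.072 M.
pOH = -log(0.072) = 1.14
pH = 14.00 - 1.14 = 12.86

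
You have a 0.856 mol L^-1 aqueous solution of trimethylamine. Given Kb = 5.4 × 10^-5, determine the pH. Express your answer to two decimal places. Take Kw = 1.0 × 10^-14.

pH = 11.83

(CH3)3N + H2O ⇌ (CH3)3NH+ + OH-
Kb = [OH-]²/(0.856 − [OH-]) = 5.4 × 10^-5
Neglecting [OH-] in the denominator: [OH-] = √(5.4 × 10^-5 × 0.856) = 6.80 × 10^-3 M
pOH = −log(6.80 × 10^-3) = 2.17; pH = 14.00 − 2.17 = 11.83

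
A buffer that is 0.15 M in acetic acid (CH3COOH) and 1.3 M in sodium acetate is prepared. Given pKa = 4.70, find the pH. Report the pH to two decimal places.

Henderson–Hasselbalch: pH = pKa + log([CH3COO-]/[CH3COOH]) = 4.70 + log(1.3/0.15)
pH = 4.70 + (+0.938) = 5.64

pH = 5.64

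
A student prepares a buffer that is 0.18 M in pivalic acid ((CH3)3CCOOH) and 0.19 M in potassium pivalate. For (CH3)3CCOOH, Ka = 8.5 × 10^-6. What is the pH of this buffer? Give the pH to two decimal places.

pH = 5.09

pKa = −log(8.5 × 10^-6) = 5.071
Henderson–Hasselbalch: pH = pKa + log([(CH3)3CCOO-]/[(CH3)3CCOOH]) = 5.071 + log(0.19/0.18)
pH = 5.071 + (+0.023) = 5.09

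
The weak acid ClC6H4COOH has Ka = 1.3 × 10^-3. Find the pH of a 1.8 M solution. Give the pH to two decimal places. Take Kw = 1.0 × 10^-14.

pH = 1.32

ClC6H4COOH ⇌ ClC6H4COO- + H+
From the ICE table, Ka = [H+]²/(1.8 − [H+]) = 1.3 × 10^-3.
Assume [H+] ≪ 1.8: [H+] ≈ √(1.3 × 10^-3 × 1.8) = 4.84 × 10^-2 M
pH = −log[H+] = −log(4.84 × 10^-2) = 1.32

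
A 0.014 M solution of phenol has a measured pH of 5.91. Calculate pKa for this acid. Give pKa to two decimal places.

pKa = 9.97

[H+] = 10^(-5.91) = 1.23 × 10^-6 M
At equilibrium [HA] = 0.014 − 1.23 × 10^-6 = 1.40 × 10^-2 M
Ka = [H+][A-]/[HA] = (1.23 × 10^-6)² / 1.40 × 10^-2 = 1.08 × 10^-10
pKa = -log(1.08 × 10^-10) = 9.97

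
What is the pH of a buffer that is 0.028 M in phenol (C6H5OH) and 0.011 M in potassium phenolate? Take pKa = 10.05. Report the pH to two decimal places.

pH = pKa + log([A⁻]/[HA]) = 10.05 + log(0.011/0.028)
pH = 10.05 + (-0.406) = 9.64

pH = 9.64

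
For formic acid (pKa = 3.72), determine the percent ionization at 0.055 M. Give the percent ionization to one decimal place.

HCOOH ⇌ HCOO- + H+; let x = [H+] at equilibrium.
Ka = 10^(−3.72) = 1.91 × 10^-4
Solve x² + 0.000191x − 1.05e-05 = 0 → x = 3.15 × 10^-3 M
% ionization = x/C₀ × 100% = 3.15 × 10^-3/0.055 × 100% = 5.7%

5.7%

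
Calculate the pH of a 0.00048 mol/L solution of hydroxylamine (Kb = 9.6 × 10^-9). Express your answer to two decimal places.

pH = 8.33

NH2OH + H2O ⇌ NH3OH+ + OH-
From the ICE table, Kb = [OH-]²/(0.00048 − [OH-]) = 9.6 × 10^-9.
Since Kb ≪ C₀, [OH-] ≈ √(Kb·C₀) = 2.15 × 10^-6 M.
pOH = −log(2.15 × 10^-6) = 5.67; pH = 14.00 − 5.67 = 8.33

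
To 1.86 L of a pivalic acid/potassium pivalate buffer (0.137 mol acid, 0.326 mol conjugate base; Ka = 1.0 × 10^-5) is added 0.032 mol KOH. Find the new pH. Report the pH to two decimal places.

pH = 5.53

OH- converts (CH3)3CCOOH to (CH3)3CCOO-: (CH3)3CCOOH → 0.105 mol, (CH3)3CCOO- → 0.358 mol.
pKa = −log(1.0 × 10^-5) = 5.000
pH = pKa + log(n_(CH3)3CCOO-/n_(CH3)3CCOOH) = 5.000 + log(0.358/0.105) = 5.000 + (+0.533)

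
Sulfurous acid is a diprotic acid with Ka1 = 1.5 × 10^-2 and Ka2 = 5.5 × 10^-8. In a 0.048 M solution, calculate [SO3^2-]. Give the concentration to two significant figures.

5.5 × 10^-8 M

First ionization gives [H+] ≈ [HSO3-] = 2.04 × 10^-2 M.
Second step: Ka2 = [H+][SO3^2-]/[HSO3-] ≈ [SO3^2-] (since [H+] ≈ [HSO3-]).
So [SO3^2-] ≈ Ka2.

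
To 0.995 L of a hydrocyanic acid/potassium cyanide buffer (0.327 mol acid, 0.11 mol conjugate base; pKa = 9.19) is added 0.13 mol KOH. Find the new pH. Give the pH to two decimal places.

OH- converts HCN to CN-: HCN → 0.197 mol, CN- → 0.24 mol.
Henderson–Hasselbalch with mole ratio 0.24/0.197: pH = 9.19 + (+0.086)

pH = 9.28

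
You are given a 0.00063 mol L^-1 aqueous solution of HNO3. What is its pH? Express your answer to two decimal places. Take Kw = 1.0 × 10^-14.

pH = 3.20

HNO3 is a strong acid and dissociates completely, so [H+] = 0.00063 M.
pH = -log(0.00063) = 3.20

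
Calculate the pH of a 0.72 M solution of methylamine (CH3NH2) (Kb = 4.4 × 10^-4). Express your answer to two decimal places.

CH3NH2 + H2O ⇌ CH3NH3+ + OH-
Kb = [OH-]²/(0.72 − [OH-]) = 4.4 × 10^-4
Neglecting [OH-] in the denominator: [OH-] = √(4.4 × 10^-4 × 0.72) = 1.78 × 10^-2 M
Check: 2.5% ionized — well under 5%, approximation valid.
pOH = 1.75, so pH = 14.00 − pOH = 12.25

pH = 12.25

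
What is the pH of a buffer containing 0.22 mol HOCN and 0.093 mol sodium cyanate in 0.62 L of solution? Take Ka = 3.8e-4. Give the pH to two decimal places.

pKa = −log(3.8 × 10^-4) = 3.420
Using pH = pKa + log([base]/[acid]) with [base]/[acid] = 0.093/0.22:
pH = 3.420 + (-0.374) = 3.05

pH = 3.05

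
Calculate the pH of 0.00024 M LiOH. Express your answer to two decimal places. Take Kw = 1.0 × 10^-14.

LiOH is a strong base; [OH-] = 0.00024 M.
pOH = -log(0.00024) = 3.62
pH = 14.00 - 3.62 = 10.38

pH = 10.38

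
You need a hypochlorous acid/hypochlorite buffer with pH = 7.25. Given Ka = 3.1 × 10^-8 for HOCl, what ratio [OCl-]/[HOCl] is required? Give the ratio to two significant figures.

pKa = -log(3.1 × 10^-8) = 7.509
pH = pKa + log(r) ⇒ log(r) = 7.25 − 7.509 = -0.259
r = [OCl-]/[HOCl] = 10^(-0.259) = 0.551

ratio = 0.55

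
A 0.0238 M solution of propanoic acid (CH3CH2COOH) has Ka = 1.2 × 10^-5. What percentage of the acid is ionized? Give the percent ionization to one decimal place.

CH3CH2COOH ⇌ CH3CH2COO- + H+; let x = [H+] at equilibrium.
x ≈ √(Ka·C₀) = √(1.2 × 10^-5 × 0.0238) = 5.34 × 10^-4 M
% ionization = x/C₀ × 100% = 5.34 × 10^-4/0.0238 × 100% = 2.2%

2.2%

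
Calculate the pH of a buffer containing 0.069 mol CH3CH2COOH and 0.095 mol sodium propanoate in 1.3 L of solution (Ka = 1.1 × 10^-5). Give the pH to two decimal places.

pH = 5.10

pKa = −log(1.1 × 10^-5) = 4.959
pH = pKa + log([A⁻]/[HA]) = 4.959 + log(0.095/0.069)
pH = 4.959 + (+0.139) = 5.10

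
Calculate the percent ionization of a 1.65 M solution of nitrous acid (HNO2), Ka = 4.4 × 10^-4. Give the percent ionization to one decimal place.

1.6%

HNO2 ⇌ NO2- + H+; let x = [H+] at equilibrium.
x ≈ √(Ka·C₀) = √(4.4 × 10^-4 × 1.65) = 2.69 × 10^-2 M
Fraction ionized = 2.69 × 10^-2 / 1.65 = 0.0163 → 1.6%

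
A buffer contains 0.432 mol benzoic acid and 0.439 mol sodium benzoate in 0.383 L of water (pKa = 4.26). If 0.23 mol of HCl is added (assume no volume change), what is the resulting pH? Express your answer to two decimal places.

pH = 3.76

After neutralization: n(C6H5COOH) = 0.662 mol, n(C6H5COO-) = 0.209 mol.
pH = pKa + log([A⁻]/[HA]) = 4.26 + log(0.209/0.662) = 4.26 -0.501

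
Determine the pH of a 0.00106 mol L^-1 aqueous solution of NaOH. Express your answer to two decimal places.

NaOH is a strong base; [OH-] = 0.00106 M.
pOH = -log(0.00106) = 2.97
pH = 14.00 - 2.97 = 11.03

pH = 11.03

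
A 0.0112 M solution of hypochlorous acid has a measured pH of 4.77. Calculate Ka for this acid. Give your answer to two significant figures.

Ka = 2.6 × 10^-8

[H+] = 10^(-4.77) = 1.70 × 10^-5 M
At equilibrium [HA] = 0.0112 − 1.70 × 10^-5 = 1.12 × 10^-2 M
Ka = [H+][A-]/[HA] = (1.70 × 10^-5)² / 1.12 × 10^-2 = 2.6 × 10^-8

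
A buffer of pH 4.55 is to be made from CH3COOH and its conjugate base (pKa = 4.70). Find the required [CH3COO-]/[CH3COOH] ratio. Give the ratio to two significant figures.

ratio = 0.71

pH = pKa + log(r) ⇒ log(r) = 4.55 − 4.70 = -0.15
r = [CH3COO-]/[CH3COOH] = 10^(-0.15) = 0.708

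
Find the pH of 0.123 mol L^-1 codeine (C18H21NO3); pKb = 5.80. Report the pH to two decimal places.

C18H21NO3 + H2O ⇌ C18H22NO3+ + OH-
Kb = 10^(−5.80) = 1.58 × 10^-6
Let x = [OH-] at equilibrium. Kb = x²/(0.123 − x).
Since Kb ≪ C₀, x ≈ √(Kb·C₀) = 4.41 × 10^-4 M.
Check: 0.36% ionized — well under 5%, approximation valid.
pOH = −log(4.41 × 10^-4) = 3.36; pH = 14.00 − 3.36 = 10.64

pH = 10.64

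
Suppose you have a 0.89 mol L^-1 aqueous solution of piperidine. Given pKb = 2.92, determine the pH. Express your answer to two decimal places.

pH = 12.51

C5H10NH + H2O ⇌ C5H10NH2+ + OH-
Kb = 10^(−2.92) = 1.20 × 10^-3
Kb = [OH-]²/(0.89 − [OH-]) = 1.20 × 10^-3
Since Kb ≪ C₀, [OH-] ≈ √(Kb·C₀) = 3.27 × 10^-2 M.
([OH-]/C₀ = 3.7% < 5%, so the approximation holds.)
pOH = −log(3.27 × 10^-2) = 1.49; pH = 14.00 − 1.49 = 12.51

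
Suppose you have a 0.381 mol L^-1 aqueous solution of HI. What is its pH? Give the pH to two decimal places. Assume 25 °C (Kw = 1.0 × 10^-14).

HI is a strong acid and dissociates completely, so [H+] = 0.381 M.
pH = -log(0.381) = 0.42

pH = 0.42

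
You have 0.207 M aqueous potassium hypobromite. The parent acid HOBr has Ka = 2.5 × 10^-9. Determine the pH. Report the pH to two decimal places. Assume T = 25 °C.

pH = 10.96

OBr- is the conjugate base of the weak acid HOBr.
Kb = Kw/Ka = 1.0×10^-14 / 2.5 × 10^-9 = 4.00 × 10^-6
From the ICE table, Kb = [OH-]²/(0.207 − [OH-]) = 4.00 × 10^-6.
Assume [OH-] ≪ 0.207: [OH-] ≈ √(4.00 × 10^-6 × 0.207) = 9.10 × 10^-4 M
pOH = 3.04, so pH = 14.00 − pOH = 10.96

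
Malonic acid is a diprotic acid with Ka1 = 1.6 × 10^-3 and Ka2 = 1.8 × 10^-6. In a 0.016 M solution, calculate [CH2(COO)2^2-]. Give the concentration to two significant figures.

First ionization gives [H+] ≈ [CH2(COOH)COO-] = 4.32 × 10^-3 M.
Second step: Ka2 = [H+][CH2(COO)2^2-]/[CH2(COOH)COO-] ≈ [CH2(COO)2^2-] (since [H+] ≈ [CH2(COOH)COO-]).
So [CH2(COO)2^2-] ≈ Ka2.

1.8 × 10^-6 M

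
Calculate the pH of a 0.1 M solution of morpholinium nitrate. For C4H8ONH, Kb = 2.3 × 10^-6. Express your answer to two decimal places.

C4H8ONH2+ is the conjugate acid of the weak base C4H8ONH.
Ka = Kw/Kb = 1.0×10^-14 / 2.3 × 10^-6 = 4.35 × 10^-9
Ka = x²/(0.1 − x) = 4.35 × 10^-9
Assume x ≪ 0.1: x ≈ √(4.35 × 10^-9 × 0.1) = 2.09 × 10^-5 M
(x/C₀ = 0.021% < 5%, so the approximation holds.)
pH = −log(2.09 × 10^-5) = 4.68

pH = 4.68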